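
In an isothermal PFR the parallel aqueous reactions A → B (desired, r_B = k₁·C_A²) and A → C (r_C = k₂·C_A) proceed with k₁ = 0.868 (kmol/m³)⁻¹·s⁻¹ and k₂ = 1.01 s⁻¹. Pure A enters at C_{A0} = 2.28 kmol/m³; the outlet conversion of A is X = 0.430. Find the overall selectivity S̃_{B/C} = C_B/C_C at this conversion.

1.51

C_A = C_{A0}(1−X) = 1.300 kmol/m³.
Along a PFR/batch, dC_C/dC_A = −r_C/(r_B+r_C) = −k₂/(k₂+k₁·C_A).
Integrating from C_{A0} to C_A: C_C = (1.01/0.868)·ln[(1.01+0.868·2.28)/(1.01+0.868·1.30)] = 1.164·ln(2.989/2.138) = 0.3899 kmol/m³.
Then C_B = (C_{A0}−C_A) − C_C = 0.9804 − 0.3899 = 0.5905 kmol/m³.
S̃_{B/C} = C_B/C_C = 0.5905/0.3899 = 1.51.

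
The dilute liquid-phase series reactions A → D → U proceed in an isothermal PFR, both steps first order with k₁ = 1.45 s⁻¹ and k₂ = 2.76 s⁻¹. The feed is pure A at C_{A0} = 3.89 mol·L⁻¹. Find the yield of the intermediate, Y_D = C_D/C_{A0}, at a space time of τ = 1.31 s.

0.136

For first-order series with pure A initially, C_D(τ) = k₁C_{A0}/(k₂−k₁)·(e^(−k₁τ) − e^(−k₂τ)).
e^(−k₁τ) = e^(−1.45×1.31) = e^(−1.899) = 0.1496; e^(−k₂τ) = e^(−3.616) = 0.02690.
C_D = 1.45×3.89/(2.76−1.45) × (0.1496−0.02690) = 4.306×0.1227 = 0.5285 mol·L⁻¹.
Y_D = C_D/C_{A0} = 0.5285/3.89 = 0.136.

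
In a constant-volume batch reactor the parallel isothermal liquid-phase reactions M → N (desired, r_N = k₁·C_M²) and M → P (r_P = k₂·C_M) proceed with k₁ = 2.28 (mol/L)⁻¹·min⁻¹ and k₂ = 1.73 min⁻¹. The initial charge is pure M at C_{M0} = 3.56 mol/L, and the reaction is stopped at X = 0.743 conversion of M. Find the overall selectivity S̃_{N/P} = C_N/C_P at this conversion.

C_M = C_{M0}(1−X) = 0.9149 mol/L.
Along a PFR/batch, dC_P/dC_M = −r_P/(r_N+r_P) = −k₂/(k₂+k₁·C_M).
Integrating from C_{M0} to C_M: C_P = (1.73/2.28)·ln[(1.73+2.28·3.56)/(1.73+2.28·0.915)] = 0.7588·ln(9.847/3.816) = 0.7193 mol/L.
Then C_N = (C_{M0}−C_M) − C_P = 2.645 − 0.7193 = 1.926 mol/L.
S̃_{N/P} = C_N/C_P = 1.926/0.7193 = 2.68.

2.68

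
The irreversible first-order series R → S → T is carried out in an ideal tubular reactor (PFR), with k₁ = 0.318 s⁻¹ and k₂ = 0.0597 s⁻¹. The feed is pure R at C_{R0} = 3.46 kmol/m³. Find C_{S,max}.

For a first-order series the maximum intermediate yield is C_{S,max}/C_{R0} = (k₁/k₂)^[k₂/(k₂−k₁)].
= (0.318/0.0597)^(0.0597/(0.0597−0.318)) = (5.327)^(-0.2311) = 0.6794.
C_{S,max} = 0.6794×3.46 = 2.35 kmol/m³.

2.35 kmol/m³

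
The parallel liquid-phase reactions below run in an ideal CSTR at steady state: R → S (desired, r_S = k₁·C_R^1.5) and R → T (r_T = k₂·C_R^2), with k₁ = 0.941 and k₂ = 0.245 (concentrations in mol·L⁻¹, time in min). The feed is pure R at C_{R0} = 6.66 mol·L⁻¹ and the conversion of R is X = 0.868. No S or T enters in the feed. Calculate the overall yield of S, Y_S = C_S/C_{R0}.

Exit C_R = C_{R0}(1−X) = 6.66×0.132 = 0.8791 mol·L⁻¹.
Rates in a CSTR are evaluated at the outlet concentration: r_S = 0.941×0.8791^1.5 = 0.7756, r_T = 0.245×0.8791^2 = 0.1893.
Fraction of consumed R going to S: r_S/(r_S+r_T) = 0.8038.
C_S = 0.8038·C_{R0}·X = 0.8038×6.66×0.868 = 4.65 mol·L⁻¹; Y_S = C_S/C_{R0} = 0.698.

0.698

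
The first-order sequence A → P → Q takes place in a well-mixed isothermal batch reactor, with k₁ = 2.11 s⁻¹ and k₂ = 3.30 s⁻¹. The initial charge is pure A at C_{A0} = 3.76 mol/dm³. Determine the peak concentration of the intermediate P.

1.09 mol/dm³

Evaluating C_P at t_opt = ln(k₂/k₁)/(k₂−k₁) gives C_{P,max}/C_{A0} = (k₁/k₂)^[k₂/(k₂−k₁)].
= (2.11/3.30)^(3.30/(3.30−2.11)) = (0.6394)^(2.773) = 0.2893.
C_{P,max} = 0.2893×3.76 = 1.09 mol/dm³.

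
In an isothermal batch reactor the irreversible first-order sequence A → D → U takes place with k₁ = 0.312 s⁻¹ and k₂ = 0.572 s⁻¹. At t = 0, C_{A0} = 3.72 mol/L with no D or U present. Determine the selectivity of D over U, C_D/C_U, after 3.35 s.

For first-order series with pure A initially, C_D(t) = k₁C_{A0}/(k₂−k₁)·(e^(−k₁t) − e^(−k₂t)).
e^(−k₁t) = e^(−0.312×3.35) = e^(−1.045) = 0.3516; e^(−k₂t) = e^(−1.916) = 0.1472.
C_D = 0.312×3.72/(0.572−0.312) × (0.3516−0.1472) = 4.464×0.2045 = 0.9127 mol/L.
C_A = C_{A0}e^(−k₁t) = 1.308 mol/L, so C_U = C_{A0}−C_A−C_D = 1.499 mol/L; C_D/C_U = 0.609.

0.609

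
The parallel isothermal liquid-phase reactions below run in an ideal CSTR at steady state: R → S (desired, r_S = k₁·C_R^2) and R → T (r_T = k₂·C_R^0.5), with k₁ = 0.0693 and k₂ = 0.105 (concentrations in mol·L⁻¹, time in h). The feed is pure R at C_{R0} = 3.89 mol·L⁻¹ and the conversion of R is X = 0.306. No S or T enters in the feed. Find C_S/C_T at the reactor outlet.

2.93

Exit C_R = C_{R0}(1−X) = 3.89×0.694 = 2.700 mol·L⁻¹.
Rates in a CSTR are evaluated at the outlet concentration: r_S = 0.0693×2.700^2 = 0.5051, r_T = 0.105×2.700^0.5 = 0.1725.
Overall selectivity = C_S/C_T = r_Sτ/(r_Tτ) = r_S/r_T = 2.93.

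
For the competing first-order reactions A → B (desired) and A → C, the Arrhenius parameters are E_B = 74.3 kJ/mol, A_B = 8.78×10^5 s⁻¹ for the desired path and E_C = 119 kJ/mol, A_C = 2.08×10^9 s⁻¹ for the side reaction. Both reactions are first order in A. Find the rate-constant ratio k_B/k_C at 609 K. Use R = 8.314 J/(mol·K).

2.88

k_B/k_C = (A_B/A_C)·exp[−(E_B−E_C)/(RT)] = (A_B/A_C)·exp[(E_C−E_B)/(RT)].
(E_C−E_B)/(RT) = (119−74.3)×10³/(8.314×609) = 44700/5063 = 8.828.
k_B/k_C = (8.78×10^5/2.08×10^9)·exp(8.828) = 4.221×10^-4 × 6825 = 2.88.
Since E_B < E_C, lowering the temperature improves selectivity toward B.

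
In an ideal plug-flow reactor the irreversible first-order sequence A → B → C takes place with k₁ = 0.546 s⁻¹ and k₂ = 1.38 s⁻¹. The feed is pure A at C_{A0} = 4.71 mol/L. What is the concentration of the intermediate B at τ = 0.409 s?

0.713 mol/L

Solving the coupled first-order balances gives C_B(τ) = [k₁/(k₂−k₁)]·C_{A0}·(e^(−k₁τ) − e^(−k₂τ)).
e^(−k₁τ) = e^(−0.546×0.409) = e^(−0.2233) = 0.7999; e^(−k₂τ) = e^(−0.5644) = 0.5687.
C_B = 0.546×4.71/(1.38−0.546) × (0.7999−0.5687) = 3.084×0.2312 = 0.7128 mol/L.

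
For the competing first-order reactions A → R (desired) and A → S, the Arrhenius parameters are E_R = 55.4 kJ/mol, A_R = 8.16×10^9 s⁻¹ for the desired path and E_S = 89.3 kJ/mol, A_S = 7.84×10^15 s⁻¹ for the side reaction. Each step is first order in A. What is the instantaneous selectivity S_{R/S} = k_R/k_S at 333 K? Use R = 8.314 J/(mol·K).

0.216

Since both paths have the same order in A, the concentration cancels and S_{R/S} = k_R/k_S = (A_R/A_S)·exp[(E_S−E_R)/(RT)].
(E_S−E_R)/(RT) = (89.3−55.4)×10³/(8.314×333) = 33900/2769 = 12.24.
k_R/k_S = (8.16×10^9/7.84×10^15)·exp(12.24) = 1.041×10^-6 × 2.079×10^5 = 0.216.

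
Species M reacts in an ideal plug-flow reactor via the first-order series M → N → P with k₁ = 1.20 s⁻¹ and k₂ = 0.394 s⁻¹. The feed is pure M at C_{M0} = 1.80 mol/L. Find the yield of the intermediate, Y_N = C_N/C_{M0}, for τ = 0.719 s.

0.493

The intermediate concentration in a first-order A→B→C sequence is C_N = k₁C_{M0}(e^(−k₁τ) − e^(−k₂τ))/(k₂−k₁).
e^(−k₁τ) = e^(−1.20×0.719) = e^(−0.8628) = 0.4220; e^(−k₂τ) = e^(−0.2833) = 0.7533.
C_N = 1.20×1.80/(0.394−1.20) × (0.4220−0.7533) = (-2.680)×(-0.3313) = 0.8879 mol/L.
Y_N = C_N/C_{M0} = 0.8879/1.80 = 0.493.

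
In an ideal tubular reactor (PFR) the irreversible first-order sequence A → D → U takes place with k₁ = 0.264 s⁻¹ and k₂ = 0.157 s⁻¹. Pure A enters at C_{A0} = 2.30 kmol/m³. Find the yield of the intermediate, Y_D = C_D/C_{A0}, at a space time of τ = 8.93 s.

0.374

Solving the coupled first-order balances gives C_D(τ) = [k₁/(k₂−k₁)]·C_{A0}·(e^(−k₁τ) − e^(−k₂τ)).
e^(−k₁τ) = e^(−0.264×8.93) = e^(−2.358) = 0.09465; e^(−k₂τ) = e^(−1.402) = 0.2461.
C_D = 0.264×2.30/(0.157−0.264) × (0.09465−0.2461) = (-5.675)×(-0.1514) = 0.8594 kmol/m³.
Y_D = C_D/C_{A0} = 0.8594/2.30 = 0.374.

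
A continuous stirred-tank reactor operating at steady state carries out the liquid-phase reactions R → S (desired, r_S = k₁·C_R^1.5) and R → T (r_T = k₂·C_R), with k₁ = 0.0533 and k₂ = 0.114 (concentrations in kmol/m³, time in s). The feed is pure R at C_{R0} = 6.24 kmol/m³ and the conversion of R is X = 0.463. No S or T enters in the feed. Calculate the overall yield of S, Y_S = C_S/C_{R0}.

0.214

Exit C_R = C_{R0}(1−X) = 6.24×0.537 = 3.351 kmol/m³.
Rates in a CSTR are evaluated at the outlet concentration: r_S = 0.0533×3.351^1.5 = 0.3269, r_T = 0.114×3.351 = 0.3820.
Fraction of consumed R going to S: r_S/(r_S+r_T) = 0.4612.
C_S = 0.4612·C_{R0}·X = 0.4612×6.24×0.463 = 1.33 kmol/m³; Y_S = C_S/C_{R0} = 0.214.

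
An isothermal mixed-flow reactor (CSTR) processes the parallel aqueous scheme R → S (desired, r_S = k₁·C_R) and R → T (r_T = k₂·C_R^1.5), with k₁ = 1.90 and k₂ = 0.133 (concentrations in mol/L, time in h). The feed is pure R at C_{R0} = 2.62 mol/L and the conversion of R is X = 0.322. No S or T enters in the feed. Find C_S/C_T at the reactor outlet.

10.7

Exit C_R = C_{R0}(1−X) = 2.62×0.678 = 1.776 mol/L.
In a CSTR the entire volume is at exit conditions, so r_S = 1.90×1.776 = 3.375 and r_T = 0.133×1.776^1.5 = 0.3149.
Overall selectivity = C_S/C_T = r_Sτ/(r_Tτ) = r_S/r_T = 10.7.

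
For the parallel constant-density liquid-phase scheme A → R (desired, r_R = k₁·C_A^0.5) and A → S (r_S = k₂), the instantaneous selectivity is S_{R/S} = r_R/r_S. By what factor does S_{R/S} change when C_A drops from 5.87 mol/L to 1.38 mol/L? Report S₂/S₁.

S_{R/S} = (k₁/k₂)·C_A^0.5, so S₂/S₁ = (C_{A,2}/C_{A,1})^0.5.
= (1.38/5.87)^0.5 = (0.2351)^0.5 = 0.485.
Selectivity toward R falls as C_A falls — high-concentration operation is favoured.

0.485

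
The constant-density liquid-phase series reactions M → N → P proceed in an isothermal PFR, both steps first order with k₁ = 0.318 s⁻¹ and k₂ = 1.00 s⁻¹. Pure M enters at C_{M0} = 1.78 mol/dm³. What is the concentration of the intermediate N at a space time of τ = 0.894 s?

0.285 mol/dm³

For first-order series with pure M initially, C_N(τ) = k₁C_{M0}/(k₂−k₁)·(e^(−k₁τ) − e^(−k₂τ)).
e^(−k₁τ) = e^(−0.318×0.894) = e^(−0.2843) = 0.7525; e^(−k₂τ) = e^(−0.8940) = 0.4090.
C_N = 0.318×1.78/(1.00−0.318) × (0.7525−0.4090) = 0.8300×0.3435 = 0.2851 mol/dm³.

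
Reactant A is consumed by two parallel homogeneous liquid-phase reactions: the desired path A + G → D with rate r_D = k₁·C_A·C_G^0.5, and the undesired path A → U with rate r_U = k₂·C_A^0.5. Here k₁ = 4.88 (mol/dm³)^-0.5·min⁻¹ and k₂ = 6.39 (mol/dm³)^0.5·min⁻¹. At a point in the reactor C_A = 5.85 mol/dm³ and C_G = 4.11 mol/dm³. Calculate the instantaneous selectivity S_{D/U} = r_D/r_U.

3.74

S_{D/U} = r_D/r_U = (k₁·C_A·C_G^0.5)/(k₂·C_A^0.5) = (k₁/k₂)·C_A^0.5·C_G^0.5.
= (4.88×5.850×4.110^0.5) / (6.39×5.850^0.5) = 57.88/15.46 = 3.74.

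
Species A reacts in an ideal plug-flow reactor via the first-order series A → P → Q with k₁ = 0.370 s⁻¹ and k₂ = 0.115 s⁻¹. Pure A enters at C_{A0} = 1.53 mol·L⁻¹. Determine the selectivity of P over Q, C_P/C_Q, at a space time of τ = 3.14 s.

The intermediate concentration in a first-order A→B→C sequence is C_P = k₁C_{A0}(e^(−k₁τ) − e^(−k₂τ))/(k₂−k₁).
e^(−k₁τ) = e^(−0.370×3.14) = e^(−1.162) = 0.3129; e^(−k₂τ) = e^(−0.3611) = 0.6969.
C_P = 0.370×1.53/(0.115−0.370) × (0.3129−0.6969) = (-2.220)×(-0.3840) = 0.8525 mol·L⁻¹.
C_A = C_{A0}e^(−k₁τ) = 0.4788 mol·L⁻¹, so C_Q = C_{A0}−C_A−C_P = 0.1988 mol·L⁻¹; C_P/C_Q = 4.29.

4.29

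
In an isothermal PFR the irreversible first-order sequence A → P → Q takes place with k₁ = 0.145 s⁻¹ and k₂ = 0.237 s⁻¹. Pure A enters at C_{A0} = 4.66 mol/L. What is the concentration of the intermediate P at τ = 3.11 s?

Solving the coupled first-order balances gives C_P(τ) = [k₁/(k₂−k₁)]·C_{A0}·(e^(−k₁τ) − e^(−k₂τ)).
e^(−k₁τ) = e^(−0.145×3.11) = e^(−0.4509) = 0.6370; e^(−k₂τ) = e^(−0.7371) = 0.4785.
C_P = 0.145×4.66/(0.237−0.145) × (0.6370−0.4785) = 7.345×0.1585 = 1.164 mol/L.

1.16 mol/L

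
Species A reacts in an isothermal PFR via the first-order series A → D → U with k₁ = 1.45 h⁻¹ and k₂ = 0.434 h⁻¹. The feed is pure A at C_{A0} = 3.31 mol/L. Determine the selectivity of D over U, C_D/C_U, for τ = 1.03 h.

3.23

Solving the coupled first-order balances gives C_D(τ) = [k₁/(k₂−k₁)]·C_{A0}·(e^(−k₁τ) − e^(−k₂τ)).
e^(−k₁τ) = e^(−1.45×1.03) = e^(−1.494) = 0.2246; e^(−k₂τ) = e^(−0.4470) = 0.6395.
C_D = 1.45×3.31/(0.434−1.45) × (0.2246−0.6395) = (-4.724)×(-0.4149) = 1.960 mol/L.
C_A = C_{A0}e^(−k₁τ) = 0.7434 mol/L, so C_U = C_{A0}−C_A−C_D = 0.6065 mol/L; C_D/C_U = 3.23.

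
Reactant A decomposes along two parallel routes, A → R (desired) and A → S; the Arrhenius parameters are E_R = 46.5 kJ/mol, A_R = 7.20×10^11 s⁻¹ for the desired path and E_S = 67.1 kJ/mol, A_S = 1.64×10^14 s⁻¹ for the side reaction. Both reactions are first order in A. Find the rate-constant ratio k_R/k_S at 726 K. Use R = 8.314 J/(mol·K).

0.133

Since both paths have the same order in A, the concentration cancels and S_{R/S} = k_R/k_S = (A_R/A_S)·exp[(E_S−E_R)/(RT)].
(E_S−E_R)/(RT) = (67.1−46.5)×10³/(8.314×726) = 20600/6036 = 3.413.
k_R/k_S = (7.20×10^11/1.64×10^14)·exp(3.413) = 0.004390 × 30.35 = 0.133.
Since E_R < E_S, lowering the temperature improves selectivity toward R.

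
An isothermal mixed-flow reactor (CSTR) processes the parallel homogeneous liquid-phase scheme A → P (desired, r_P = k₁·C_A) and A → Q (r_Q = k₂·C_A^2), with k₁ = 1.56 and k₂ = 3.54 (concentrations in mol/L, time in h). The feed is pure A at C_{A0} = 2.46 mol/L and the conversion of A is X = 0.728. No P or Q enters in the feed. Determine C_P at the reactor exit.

Exit C_A = C_{A0}(1−X) = 2.46×0.272 = 0.6691 mol/L.
In a CSTR the entire volume is at exit conditions, so r_P = 1.56×0.6691 = 1.044 and r_Q = 3.54×0.6691^2 = 1.585.
Fraction of consumed A going to P: r_P/(r_P+r_Q) = 0.3971.
C_P = 0.3971·C_{A0}·X = 0.3971×2.46×0.728 = 0.711 mol/L.

0.711 mol/L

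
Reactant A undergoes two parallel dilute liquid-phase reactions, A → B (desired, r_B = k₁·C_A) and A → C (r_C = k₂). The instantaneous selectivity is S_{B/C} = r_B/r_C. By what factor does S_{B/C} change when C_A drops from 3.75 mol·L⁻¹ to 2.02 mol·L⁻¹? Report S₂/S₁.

S_{B/C} = (k₁/k₂)·C_A, so S₂/S₁ = (C_{A,2}/C_{A,1}).
= 2.02/3.75 = 0.539.

0.539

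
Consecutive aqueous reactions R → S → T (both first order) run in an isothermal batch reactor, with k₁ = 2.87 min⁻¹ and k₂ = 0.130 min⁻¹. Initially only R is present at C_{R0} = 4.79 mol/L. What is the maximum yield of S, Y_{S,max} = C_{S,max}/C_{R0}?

0.863

Evaluating C_S at t_opt = ln(k₂/k₁)/(k₂−k₁) gives C_{S,max}/C_{R0} = (k₁/k₂)^[k₂/(k₂−k₁)].
= (2.87/0.130)^(0.130/(0.130−2.87)) = (22.08)^(-0.04745) = 0.8634.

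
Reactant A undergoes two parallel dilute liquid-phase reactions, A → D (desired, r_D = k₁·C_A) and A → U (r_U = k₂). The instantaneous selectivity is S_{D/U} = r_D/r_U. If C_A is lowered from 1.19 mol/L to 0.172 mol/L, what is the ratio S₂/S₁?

0.145

S_{D/U} = (k₁/k₂)·C_A, so S₂/S₁ = (C_{A,2}/C_{A,1}).
= 0.172/1.19 = 0.145.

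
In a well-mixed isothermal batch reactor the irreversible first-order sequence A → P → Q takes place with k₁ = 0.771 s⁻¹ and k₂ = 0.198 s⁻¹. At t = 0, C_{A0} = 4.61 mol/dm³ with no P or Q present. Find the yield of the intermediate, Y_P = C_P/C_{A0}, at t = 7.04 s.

0.328

Solving the coupled first-order balances gives C_P(t) = [k₁/(k₂−k₁)]·C_{A0}·(e^(−k₁t) − e^(−k₂t)).
e^(−k₁t) = e^(−0.771×7.04) = e^(−5.428) = 0.004393; e^(−k₂t) = e^(−1.394) = 0.2481.
C_P = 0.771×4.61/(0.198−0.771) × (0.004393−0.2481) = (-6.203)×(-0.2437) = 1.512 mol/dm³.
Y_P = C_P/C_{A0} = 1.512/4.61 = 0.328.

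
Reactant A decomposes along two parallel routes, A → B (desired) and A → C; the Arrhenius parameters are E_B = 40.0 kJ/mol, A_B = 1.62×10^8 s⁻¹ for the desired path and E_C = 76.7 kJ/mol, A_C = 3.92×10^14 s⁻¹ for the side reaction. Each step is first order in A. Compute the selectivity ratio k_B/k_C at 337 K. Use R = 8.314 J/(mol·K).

0.202

k_B/k_C = (A_B/A_C)·exp[−(E_B−E_C)/(RT)] = (A_B/A_C)·exp[(E_C−E_B)/(RT)].
(E_C−E_B)/(RT) = (76.7−40.0)×10³/(8.314×337) = 36700/2802 = 13.10.
k_B/k_C = (1.62×10^8/3.92×10^14)·exp(13.10) = 4.133×10^-7 × 4.883×10^5 = 0.202.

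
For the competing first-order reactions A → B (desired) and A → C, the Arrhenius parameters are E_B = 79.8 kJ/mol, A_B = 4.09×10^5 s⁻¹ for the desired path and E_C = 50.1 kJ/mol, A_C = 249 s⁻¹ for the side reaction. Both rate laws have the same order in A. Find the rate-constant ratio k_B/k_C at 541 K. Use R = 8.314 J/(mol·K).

k_B/k_C = (A_B/A_C)·exp[−(E_B−E_C)/(RT)] = (A_B/A_C)·exp[(E_C−E_B)/(RT)].
(E_C−E_B)/(RT) = (50.1−79.8)×10³/(8.314×541) = -29700/4498 = -6.603.
k_B/k_C = (4.09×10^5/249)·exp(-6.603) = 1643 × 0.001356 = 2.23.
Since E_B > E_C, raising the temperature improves selectivity toward B.

2.23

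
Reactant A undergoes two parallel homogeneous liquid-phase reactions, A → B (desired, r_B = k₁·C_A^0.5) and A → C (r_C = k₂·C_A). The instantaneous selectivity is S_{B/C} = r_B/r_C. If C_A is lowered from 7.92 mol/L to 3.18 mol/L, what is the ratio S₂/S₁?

S_{B/C} = (k₁/k₂)·C_A^-0.5, so S₂/S₁ = (C_{A,2}/C_{A,1})^-0.5.
= (3.18/7.92)^(-0.5) = (0.4015)^(-0.5) = 1.58.
Selectivity toward B rises as C_A falls — low-concentration operation is favoured.

1.58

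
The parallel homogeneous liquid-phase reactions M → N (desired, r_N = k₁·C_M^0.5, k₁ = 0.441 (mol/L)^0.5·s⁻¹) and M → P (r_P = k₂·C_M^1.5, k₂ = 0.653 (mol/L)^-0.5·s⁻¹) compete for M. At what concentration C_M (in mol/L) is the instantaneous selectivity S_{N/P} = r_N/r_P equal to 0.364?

S_{N/P} = (k₁/k₂)·C_M⁻¹ ⇒ C_M = (S·k₂/k₁)^(-1).
= (0.364×0.653/0.441)^(-1) = (0.5390)^(-1) = 1.86 mol/L.

1.86 mol/L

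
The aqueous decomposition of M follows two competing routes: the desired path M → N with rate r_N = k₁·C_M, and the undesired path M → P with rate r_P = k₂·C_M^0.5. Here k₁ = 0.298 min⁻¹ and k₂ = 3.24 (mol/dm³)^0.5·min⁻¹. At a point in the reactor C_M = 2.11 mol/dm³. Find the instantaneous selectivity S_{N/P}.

S_{N/P} = r_N/r_P = (k₁·C_M)/(k₂·C_M^0.5) = (k₁/k₂)·C_M^0.5.
= (0.298×2.110) / (3.24×2.110^0.5) = 0.6288/4.706 = 0.134.

0.134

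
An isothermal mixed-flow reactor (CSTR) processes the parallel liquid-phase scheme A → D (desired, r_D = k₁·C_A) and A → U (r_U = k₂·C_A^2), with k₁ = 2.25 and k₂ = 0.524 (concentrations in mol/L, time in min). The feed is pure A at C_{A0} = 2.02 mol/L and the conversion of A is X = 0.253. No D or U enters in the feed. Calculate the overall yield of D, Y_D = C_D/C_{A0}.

Exit C_A = C_{A0}(1−X) = 2.02×0.747 = 1.509 mol/L.
A CSTR operates uniformly at the exit composition, giving r_D = 3.395 and r_U = 1.193 (each k·C_A^n at C_A = 1.509).
Fraction of consumed A going to D: r_D/(r_D+r_U) = 0.7400.
C_D = 0.7400·C_{A0}·X = 0.7400×2.02×0.253 = 0.378 mol/L; Y_D = C_D/C_{A0} = 0.187.

0.187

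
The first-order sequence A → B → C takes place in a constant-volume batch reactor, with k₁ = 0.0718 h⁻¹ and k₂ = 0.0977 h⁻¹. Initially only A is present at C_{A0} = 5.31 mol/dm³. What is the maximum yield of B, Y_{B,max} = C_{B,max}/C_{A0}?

0.313

Evaluating C_B at t_opt = ln(k₂/k₁)/(k₂−k₁) gives C_{B,max}/C_{A0} = (k₁/k₂)^[k₂/(k₂−k₁)].
= (0.0718/0.0977)^(0.0977/(0.0977−0.0718)) = (0.7349)^(3.772) = 0.3129.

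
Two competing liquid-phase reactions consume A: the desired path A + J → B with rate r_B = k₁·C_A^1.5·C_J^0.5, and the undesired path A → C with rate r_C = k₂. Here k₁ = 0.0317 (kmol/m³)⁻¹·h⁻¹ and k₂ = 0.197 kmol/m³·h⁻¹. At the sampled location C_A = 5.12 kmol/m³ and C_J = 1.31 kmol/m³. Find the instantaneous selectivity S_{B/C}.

2.13

S_{B/C} = r_B/r_C = (k₁·C_A^1.5·C_J^0.5)/(k₂) = (k₁/k₂)·C_A^1.5·C_J^0.5.
= (0.0317×5.120^1.5×1.310^0.5) / (0.197) = 0.4203/0.1970 = 2.13.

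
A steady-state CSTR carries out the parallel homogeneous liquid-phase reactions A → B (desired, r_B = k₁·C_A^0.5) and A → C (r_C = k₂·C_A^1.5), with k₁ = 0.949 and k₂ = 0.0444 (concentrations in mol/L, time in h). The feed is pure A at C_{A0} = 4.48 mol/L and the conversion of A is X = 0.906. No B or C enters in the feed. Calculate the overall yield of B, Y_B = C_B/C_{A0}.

Exit C_A = C_{A0}(1−X) = 4.48×0.0940 = 0.4211 mol/L.
A CSTR operates uniformly at the exit composition, giving r_B = 0.6158 and r_C = 0.01213 (each k·C_A^n at C_A = 0.4211).
Fraction of consumed A going to B: r_B/(r_B+r_C) = 0.9807.
C_B = 0.9807·C_{A0}·X = 0.9807×4.48×0.906 = 3.98 mol/L; Y_B = C_B/C_{A0} = 0.888.

0.888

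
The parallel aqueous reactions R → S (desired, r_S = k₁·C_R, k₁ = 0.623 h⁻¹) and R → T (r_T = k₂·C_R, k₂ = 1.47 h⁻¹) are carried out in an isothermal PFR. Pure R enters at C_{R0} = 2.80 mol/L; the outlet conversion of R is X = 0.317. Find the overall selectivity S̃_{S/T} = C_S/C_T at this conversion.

C_R = C_{R0}(1−X) = 1.912 mol/L.
Both paths are first order in R, so the instantaneous fraction to S is constant: dC_S/d(−C_R) = k₁/(k₁+k₂) = 0.2977.
C_S = 0.2977·(C_{R0}−C_R) = 0.2977×0.8876 = 0.264 mol/L.
C_T = (C_{R0}−C_R)−C_S = 0.6234 mol/L; S̃_{S/T} = 0.2642/0.6234 = 0.424.

0.424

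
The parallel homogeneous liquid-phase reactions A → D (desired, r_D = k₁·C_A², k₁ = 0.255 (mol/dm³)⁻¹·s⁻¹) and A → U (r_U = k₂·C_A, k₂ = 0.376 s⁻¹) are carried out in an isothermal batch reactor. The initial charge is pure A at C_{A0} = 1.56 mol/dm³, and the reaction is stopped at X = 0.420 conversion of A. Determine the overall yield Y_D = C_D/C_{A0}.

0.190

C_A = C_{A0}(1−X) = 0.9048 mol/dm³.
Along a PFR/batch, dC_U/dC_A = −r_U/(r_D+r_U) = −k₂/(k₂+k₁·C_A).
Integrating from C_{A0} to C_A: C_U = (0.376/0.255)·ln[(0.376+0.255·1.56)/(0.376+0.255·0.905)] = 1.475·ln(0.7738/0.6067) = 0.3587 mol/dm³.
Then C_D = (C_{A0}−C_A) − C_U = 0.6552 − 0.3587 = 0.2965 mol/dm³.
Y_D = C_D/C_{A0} = 0.2965/1.56 = 0.190.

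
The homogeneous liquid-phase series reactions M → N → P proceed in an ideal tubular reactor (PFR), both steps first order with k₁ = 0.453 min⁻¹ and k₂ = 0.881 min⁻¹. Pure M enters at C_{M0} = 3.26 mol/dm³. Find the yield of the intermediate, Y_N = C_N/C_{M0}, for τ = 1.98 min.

0.247

Solving the coupled first-order balances gives C_N(τ) = [k₁/(k₂−k₁)]·C_{M0}·(e^(−k₁τ) − e^(−k₂τ)).
e^(−k₁τ) = e^(−0.453×1.98) = e^(−0.8969) = 0.4078; e^(−k₂τ) = e^(−1.744) = 0.1748.
C_N = 0.453×3.26/(0.881−0.453) × (0.4078−0.1748) = 3.450×0.2331 = 0.8042 mol/dm³.
Y_N = C_N/C_{M0} = 0.8042/3.26 = 0.247.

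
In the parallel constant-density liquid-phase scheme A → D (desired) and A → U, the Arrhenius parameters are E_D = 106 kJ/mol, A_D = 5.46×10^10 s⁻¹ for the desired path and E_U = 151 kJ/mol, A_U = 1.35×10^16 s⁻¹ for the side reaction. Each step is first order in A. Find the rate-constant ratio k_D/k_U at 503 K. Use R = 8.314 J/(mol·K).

0.191

With equal orders, S_{D/U} = k_D/k_U = (A_D/A_U)·exp[(E_U−E_D)/(RT)].
(E_U−E_D)/(RT) = (151−106)×10³/(8.314×503) = 45000/4182 = 10.76.
k_D/k_U = (5.46×10^10/1.35×10^16)·exp(10.76) = 4.044×10^-6 × 47125 = 0.191.
Since E_D < E_U, lowering the temperature improves selectivity toward D.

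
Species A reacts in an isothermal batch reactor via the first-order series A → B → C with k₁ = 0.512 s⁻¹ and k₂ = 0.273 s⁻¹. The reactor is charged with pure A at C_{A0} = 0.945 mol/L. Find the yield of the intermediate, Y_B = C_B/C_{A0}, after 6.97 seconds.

The intermediate concentration in a first-order A→B→C sequence is C_B = k₁C_{A0}(e^(−k₁t) − e^(−k₂t))/(k₂−k₁).
e^(−k₁t) = e^(−0.512×6.97) = e^(−3.569) = 0.02819; e^(−k₂t) = e^(−1.903) = 0.1491.
C_B = 0.512×0.945/(0.273−0.512) × (0.02819−0.1491) = (-2.024)×(-0.1210) = 0.2449 mol/L.
Y_B = C_B/C_{A0} = 0.2449/0.945 = 0.259.

0.259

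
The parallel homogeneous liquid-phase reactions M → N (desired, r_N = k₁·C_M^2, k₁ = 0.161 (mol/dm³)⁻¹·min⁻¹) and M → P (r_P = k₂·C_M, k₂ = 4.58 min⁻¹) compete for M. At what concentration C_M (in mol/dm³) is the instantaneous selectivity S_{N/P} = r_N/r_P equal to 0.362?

S_{N/P} = (k₁/k₂)·C_M ⇒ C_M = S·k₂/k₁.
= 0.362×4.58/0.161 = 10.3 mol/dm³.

10.3 mol/dm³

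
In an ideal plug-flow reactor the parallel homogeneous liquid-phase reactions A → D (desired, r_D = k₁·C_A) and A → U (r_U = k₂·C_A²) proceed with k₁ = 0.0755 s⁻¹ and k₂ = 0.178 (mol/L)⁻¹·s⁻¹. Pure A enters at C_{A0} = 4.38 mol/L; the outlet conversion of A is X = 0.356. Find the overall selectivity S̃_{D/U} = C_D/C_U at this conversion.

0.119

C_A = C_{A0}(1−X) = 2.821 mol/L.
Along a PFR/batch, dC_D/dC_A = −r_D/(r_D+r_U) = −k₁/(k₁+k₂·C_A).
Integrating from C_{A0} to C_A: C_D = (0.0755/0.178)·ln[(0.0755+0.178·4.38)/(0.0755+0.178·2.82)] = 0.4242·ln(0.8551/0.5776) = 0.1664 mol/L.
C_U = (C_{A0}−C_A)−C_D = 1.393 mol/L; S̃_{D/U} = 0.1664/1.393 = 0.119.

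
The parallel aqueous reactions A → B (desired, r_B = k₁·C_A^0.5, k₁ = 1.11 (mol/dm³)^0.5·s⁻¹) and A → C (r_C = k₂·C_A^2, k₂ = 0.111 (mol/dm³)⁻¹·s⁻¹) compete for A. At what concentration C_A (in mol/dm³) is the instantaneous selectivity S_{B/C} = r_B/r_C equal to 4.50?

S_{B/C} = (k₁/k₂)·C_A^-1.5 ⇒ C_A = (S·k₂/k₁)^(1/(-1.5)).
= (4.50×0.111/1.11)^(-0.6667) = (0.4500)^(-0.6667) = 1.70 mol/dm³.

1.70 mol/dm³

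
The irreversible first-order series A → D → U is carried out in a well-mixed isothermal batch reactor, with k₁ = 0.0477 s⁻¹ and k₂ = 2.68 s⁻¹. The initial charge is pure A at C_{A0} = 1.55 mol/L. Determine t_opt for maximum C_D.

1.53 s

The intermediate peaks when r₁ = r₂, i.e. k₁e^(−k₁t) = k₂e^(−k₂t), giving t_opt = ln(k₂/k₁)/(k₂−k₁).
= ln(2.68/0.0477)/(2.68−0.0477) = ln(56.18)/2.632 = 4.029/2.632 = 1.53 s.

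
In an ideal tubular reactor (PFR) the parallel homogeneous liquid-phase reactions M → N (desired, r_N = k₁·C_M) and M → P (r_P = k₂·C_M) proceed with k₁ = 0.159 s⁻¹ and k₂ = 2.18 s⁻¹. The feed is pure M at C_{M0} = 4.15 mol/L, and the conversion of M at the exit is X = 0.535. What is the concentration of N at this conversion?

C_M = C_{M0}(1−X) = 1.930 mol/L.
Both paths are first order in M, so the instantaneous fraction to N is constant: dC_N/d(−C_M) = k₁/(k₁+k₂) = 0.06798.
C_N = 0.06798·(C_{M0}−C_M) = 0.06798×2.220 = 0.151 mol/L.

0.151 mol/L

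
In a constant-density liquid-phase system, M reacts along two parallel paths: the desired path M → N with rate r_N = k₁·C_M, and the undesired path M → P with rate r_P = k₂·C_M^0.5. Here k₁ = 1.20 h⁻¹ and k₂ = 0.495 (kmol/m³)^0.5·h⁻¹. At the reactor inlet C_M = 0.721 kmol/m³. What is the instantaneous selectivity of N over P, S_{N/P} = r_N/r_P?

2.06

S_{N/P} = r_N/r_P = (k₁·C_M)/(k₂·C_M^0.5) = (k₁/k₂)·C_M^0.5.
= (1.20×0.7210) / (0.495×0.7210^0.5) = 0.8652/0.4203 = 2.06.
Since the desired path is higher order in M, keeping C_M high (PFR or concentrated feed) favours N.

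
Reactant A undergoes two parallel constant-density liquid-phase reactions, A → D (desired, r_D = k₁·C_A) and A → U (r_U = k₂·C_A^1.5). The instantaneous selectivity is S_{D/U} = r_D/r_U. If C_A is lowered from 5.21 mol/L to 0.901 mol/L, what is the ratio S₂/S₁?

S_{D/U} = (k₁/k₂)·C_A^-0.5, so S₂/S₁ = (C_{A,2}/C_{A,1})^-0.5.
= (0.901/5.21)^(-0.5) = (0.1729)^(-0.5) = 2.40.

2.40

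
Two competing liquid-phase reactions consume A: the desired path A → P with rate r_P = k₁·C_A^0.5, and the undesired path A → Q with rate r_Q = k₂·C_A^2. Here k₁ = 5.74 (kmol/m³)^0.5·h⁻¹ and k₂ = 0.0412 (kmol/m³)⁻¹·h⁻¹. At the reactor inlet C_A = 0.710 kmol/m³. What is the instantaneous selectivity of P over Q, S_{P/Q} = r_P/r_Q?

233

S_{P/Q} = r_P/r_Q = (k₁·C_A^0.5)/(k₂·C_A^2) = (k₁/k₂)·C_A^-1.5.
= (5.74×0.7100^0.5) / (0.0412×0.7100^2) = 4.837/0.02077 = 233.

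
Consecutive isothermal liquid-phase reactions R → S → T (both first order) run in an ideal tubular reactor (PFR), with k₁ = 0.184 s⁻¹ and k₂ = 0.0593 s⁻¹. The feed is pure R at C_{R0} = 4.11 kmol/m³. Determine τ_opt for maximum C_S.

The intermediate peaks when r₁ = r₂, i.e. k₁e^(−k₁τ) = k₂e^(−k₂τ), giving τ_opt = ln(k₂/k₁)/(k₂−k₁).
= ln(0.0593/0.184)/(0.0593−0.184) = ln(0.3223)/-0.1247 = -1.132/-0.1247 = 9.08 s.

9.08 s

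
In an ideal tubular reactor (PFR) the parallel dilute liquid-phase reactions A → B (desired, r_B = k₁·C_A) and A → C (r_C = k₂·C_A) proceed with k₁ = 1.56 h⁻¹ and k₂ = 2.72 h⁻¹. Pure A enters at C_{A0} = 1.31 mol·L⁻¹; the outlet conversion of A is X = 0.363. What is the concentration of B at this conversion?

C_A = C_{A0}(1−X) = 0.8345 mol·L⁻¹.
Both paths are first order in A, so the instantaneous fraction to B is constant: dC_B/d(−C_A) = k₁/(k₁+k₂) = 0.3645.
C_B = 0.3645·(C_{A0}−C_A) = 0.3645×0.4755 = 0.173 mol·L⁻¹.

0.173 mol·L⁻¹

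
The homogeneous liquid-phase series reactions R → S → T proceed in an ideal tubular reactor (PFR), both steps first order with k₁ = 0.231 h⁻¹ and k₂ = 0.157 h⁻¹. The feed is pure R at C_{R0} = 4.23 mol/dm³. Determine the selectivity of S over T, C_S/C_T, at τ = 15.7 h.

The intermediate concentration in a first-order A→B→C sequence is C_S = k₁C_{R0}(e^(−k₁τ) − e^(−k₂τ))/(k₂−k₁).
e^(−k₁τ) = e^(−0.231×15.7) = e^(−3.627) = 0.02660; e^(−k₂τ) = e^(−2.465) = 0.08502.
C_S = 0.231×4.23/(0.157−0.231) × (0.02660−0.08502) = (-13.20)×(-0.05841) = 0.7713 mol/dm³.
C_R = C_{R0}e^(−k₁τ) = 0.1125 mol/dm³, so C_T = C_{R0}−C_R−C_S = 3.346 mol/dm³; C_S/C_T = 0.231.

0.231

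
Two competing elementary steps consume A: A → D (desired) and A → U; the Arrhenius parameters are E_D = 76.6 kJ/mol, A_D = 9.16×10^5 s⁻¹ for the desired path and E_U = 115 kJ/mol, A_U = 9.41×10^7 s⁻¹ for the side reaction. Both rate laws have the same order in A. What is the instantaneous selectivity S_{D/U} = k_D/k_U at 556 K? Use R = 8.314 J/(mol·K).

39.4

Since both paths have the same order in A, the concentration cancels and S_{D/U} = k_D/k_U = (A_D/A_U)·exp[(E_U−E_D)/(RT)].
(E_U−E_D)/(RT) = (115−76.6)×10³/(8.314×556) = 38400/4623 = 8.307.
k_D/k_U = (9.16×10^5/9.41×10^7)·exp(8.307) = 0.009734 × 4052 = 39.4.
Since E_D < E_U, lowering the temperature improves selectivity toward D.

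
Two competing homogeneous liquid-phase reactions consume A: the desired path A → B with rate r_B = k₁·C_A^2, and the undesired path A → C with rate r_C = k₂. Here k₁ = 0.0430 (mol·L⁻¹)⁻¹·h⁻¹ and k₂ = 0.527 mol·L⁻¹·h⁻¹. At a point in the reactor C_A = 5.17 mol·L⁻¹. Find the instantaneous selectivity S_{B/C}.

S_{B/C} = r_B/r_C = (k₁·C_A^2)/(k₂) = (k₁/k₂)·C_A^2.
= (0.0430×5.170^2) / (0.527) = 1.149/0.5270 = 2.18.

2.18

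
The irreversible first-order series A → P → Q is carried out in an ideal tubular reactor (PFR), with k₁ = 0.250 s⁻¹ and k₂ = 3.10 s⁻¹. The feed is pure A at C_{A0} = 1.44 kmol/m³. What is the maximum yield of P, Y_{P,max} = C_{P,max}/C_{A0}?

At the optimum, C_{P,max}/C_{A0} = (k₁/k₂)^[k₂/(k₂−k₁)].
= (0.250/3.10)^(3.10/(3.10−0.250)) = (0.08065)^(1.088) = 0.06466.

0.0647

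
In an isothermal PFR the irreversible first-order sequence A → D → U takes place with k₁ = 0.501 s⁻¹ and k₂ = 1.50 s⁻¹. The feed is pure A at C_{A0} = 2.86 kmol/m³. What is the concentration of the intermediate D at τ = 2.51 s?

Solving the coupled first-order balances gives C_D(τ) = [k₁/(k₂−k₁)]·C_{A0}·(e^(−k₁τ) − e^(−k₂τ)).
e^(−k₁τ) = e^(−0.501×2.51) = e^(−1.258) = 0.2844; e^(−k₂τ) = e^(−3.765) = 0.02317.
C_D = 0.501×2.86/(1.50−0.501) × (0.2844−0.02317) = 1.434×0.2612 = 0.3746 kmol/m³.

0.375 kmol/m³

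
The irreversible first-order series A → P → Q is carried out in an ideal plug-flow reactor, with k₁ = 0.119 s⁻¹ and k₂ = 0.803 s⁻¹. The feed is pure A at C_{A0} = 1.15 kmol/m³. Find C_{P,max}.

At the optimum, C_{P,max}/C_{A0} = (k₁/k₂)^[k₂/(k₂−k₁)].
= (0.119/0.803)^(0.803/(0.803−0.119)) = (0.1482)^(1.174) = 0.1063.
C_{P,max} = 0.1063×1.15 = 0.122 kmol/m³.

0.122 kmol/m³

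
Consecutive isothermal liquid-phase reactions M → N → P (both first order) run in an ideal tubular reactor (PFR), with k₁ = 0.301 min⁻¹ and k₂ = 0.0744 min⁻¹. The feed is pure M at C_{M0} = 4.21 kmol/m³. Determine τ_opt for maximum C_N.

Setting dC_N/dτ = 0 gives τ_opt = ln(k₂/k₁)/(k₂−k₁).
= ln(0.0744/0.301)/(0.0744−0.301) = ln(0.2472)/-0.2266 = -1.398/-0.2266 = 6.17 min.

6.17 min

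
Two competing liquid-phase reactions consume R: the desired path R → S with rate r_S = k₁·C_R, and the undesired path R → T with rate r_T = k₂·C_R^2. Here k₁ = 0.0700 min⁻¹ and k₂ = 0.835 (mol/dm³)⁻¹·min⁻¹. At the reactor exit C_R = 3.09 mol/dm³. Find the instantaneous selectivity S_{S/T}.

0.0271

S_{S/T} = r_S/r_T = (k₁·C_R)/(k₂·C_R^2) = (k₁/k₂)·C_R⁻¹.
= (0.0700×3.090) / (0.835×3.090^2) = 0.2163/7.973 = 0.0271.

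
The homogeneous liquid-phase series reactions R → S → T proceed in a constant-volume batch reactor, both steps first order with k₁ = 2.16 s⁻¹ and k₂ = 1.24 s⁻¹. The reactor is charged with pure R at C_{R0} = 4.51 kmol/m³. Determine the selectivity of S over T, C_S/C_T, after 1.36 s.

0.488

The intermediate concentration in a first-order A→B→C sequence is C_S = k₁C_{R0}(e^(−k₁t) − e^(−k₂t))/(k₂−k₁).
e^(−k₁t) = e^(−2.16×1.36) = e^(−2.938) = 0.05299; e^(−k₂t) = e^(−1.686) = 0.1852.
C_S = 2.16×4.51/(1.24−2.16) × (0.05299−0.1852) = (-10.59)×(-0.1322) = 1.400 kmol/m³.
C_R = C_{R0}e^(−k₁t) = 0.2390 kmol/m³, so C_T = C_{R0}−C_R−C_S = 2.871 kmol/m³; C_S/C_T = 0.488.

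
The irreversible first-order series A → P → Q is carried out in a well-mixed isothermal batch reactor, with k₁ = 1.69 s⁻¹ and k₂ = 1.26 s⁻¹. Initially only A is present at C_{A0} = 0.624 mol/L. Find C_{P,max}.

For a first-order series the maximum intermediate yield is C_{P,max}/C_{A0} = (k₁/k₂)^[k₂/(k₂−k₁)].
= (1.69/1.26)^(1.26/(1.26−1.69)) = (1.341)^(-2.930) = 0.4230.
C_{P,max} = 0.4230×0.624 = 0.264 mol/L.

0.264 mol/L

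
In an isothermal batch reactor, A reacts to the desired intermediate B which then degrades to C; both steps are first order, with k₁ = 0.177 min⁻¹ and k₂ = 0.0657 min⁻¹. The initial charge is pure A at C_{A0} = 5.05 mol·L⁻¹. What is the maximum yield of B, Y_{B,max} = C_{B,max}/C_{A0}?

0.557

Evaluating C_B at t_opt = ln(k₂/k₁)/(k₂−k₁) gives C_{B,max}/C_{A0} = (k₁/k₂)^[k₂/(k₂−k₁)].
= (0.177/0.0657)^(0.0657/(0.0657−0.177)) = (2.694)^(-0.5903) = 0.5571.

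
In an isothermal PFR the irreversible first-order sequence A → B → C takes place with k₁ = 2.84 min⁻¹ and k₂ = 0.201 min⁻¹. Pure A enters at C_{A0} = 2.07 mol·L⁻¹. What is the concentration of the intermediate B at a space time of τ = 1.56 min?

1.60 mol·L⁻¹

The intermediate concentration in a first-order A→B→C sequence is C_B = k₁C_{A0}(e^(−k₁τ) − e^(−k₂τ))/(k₂−k₁).
e^(−k₁τ) = e^(−2.84×1.56) = e^(−4.430) = 0.01191; e^(−k₂τ) = e^(−0.3136) = 0.7308.
C_B = 2.84×2.07/(0.201−2.84) × (0.01191−0.7308) = (-2.228)×(-0.7189) = 1.602 mol·L⁻¹.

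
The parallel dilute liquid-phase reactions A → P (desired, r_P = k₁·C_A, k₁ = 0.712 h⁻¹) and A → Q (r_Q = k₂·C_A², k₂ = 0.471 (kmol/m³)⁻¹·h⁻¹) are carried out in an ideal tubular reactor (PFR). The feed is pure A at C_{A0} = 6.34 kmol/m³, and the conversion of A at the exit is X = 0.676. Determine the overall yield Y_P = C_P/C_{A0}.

C_A = C_{A0}(1−X) = 2.054 kmol/m³.
Along a PFR/batch, dC_P/dC_A = −r_P/(r_P+r_Q) = −k₁/(k₁+k₂·C_A).
Integrating from C_{A0} to C_A: C_P = (0.712/0.471)·ln[(0.712+0.471·6.34)/(0.712+0.471·2.05)] = 1.512·ln(3.698/1.680) = 1.193 kmol/m³.
Y_P = C_P/C_{A0} = 1.193/6.34 = 0.188.

0.188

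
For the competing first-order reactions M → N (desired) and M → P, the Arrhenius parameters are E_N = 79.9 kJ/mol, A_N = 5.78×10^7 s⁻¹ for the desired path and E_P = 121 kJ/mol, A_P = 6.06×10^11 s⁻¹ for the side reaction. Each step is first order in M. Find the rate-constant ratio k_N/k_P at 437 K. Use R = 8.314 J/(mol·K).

7.80

k_N/k_P = (A_N/A_P)·exp[−(E_N−E_P)/(RT)] = (A_N/A_P)·exp[(E_P−E_N)/(RT)].
(E_P−E_N)/(RT) = (121−79.9)×10³/(8.314×437) = 41100/3633 = 11.31.
k_N/k_P = (5.78×10^7/6.06×10^11)·exp(11.31) = 9.538×10^-5 × 81821 = 7.80.
Since E_N < E_P, lowering the temperature improves selectivity toward N.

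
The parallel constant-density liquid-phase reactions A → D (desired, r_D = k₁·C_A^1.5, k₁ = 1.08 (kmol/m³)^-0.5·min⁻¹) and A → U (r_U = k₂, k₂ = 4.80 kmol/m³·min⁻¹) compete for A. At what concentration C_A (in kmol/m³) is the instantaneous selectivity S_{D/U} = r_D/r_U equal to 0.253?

1.08 kmol/m³

S_{D/U} = (k₁/k₂)·C_A^1.5 ⇒ C_A = (S·k₂/k₁)^(1/1.5).
= (0.253×4.80/1.08)^(0.6667) = (1.124)^(0.6667) = 1.08 kmol/m³.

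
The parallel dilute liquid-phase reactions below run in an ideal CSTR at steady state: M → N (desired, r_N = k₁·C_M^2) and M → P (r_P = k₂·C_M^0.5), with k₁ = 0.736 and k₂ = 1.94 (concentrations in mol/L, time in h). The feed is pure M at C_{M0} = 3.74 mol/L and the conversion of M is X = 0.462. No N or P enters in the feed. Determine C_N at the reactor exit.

0.898 mol/L

Exit C_M = C_{M0}(1−X) = 3.74×0.538 = 2.012 mol/L.
In a CSTR the entire volume is at exit conditions, so r_N = 0.736×2.012^2 = 2.980 and r_P = 1.94×2.012^0.5 = 2.752.
Fraction of consumed M going to N: r_N/(r_N+r_P) = 0.5199.
C_N = 0.5199·C_{M0}·X = 0.5199×3.74×0.462 = 0.898 mol/L.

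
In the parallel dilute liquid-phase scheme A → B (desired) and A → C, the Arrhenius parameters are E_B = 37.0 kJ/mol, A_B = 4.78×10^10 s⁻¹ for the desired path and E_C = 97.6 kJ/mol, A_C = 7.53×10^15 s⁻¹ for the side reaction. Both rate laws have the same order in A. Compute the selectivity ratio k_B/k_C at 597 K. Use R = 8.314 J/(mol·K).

k_B/k_C = (A_B/A_C)·exp[−(E_B−E_C)/(RT)] = (A_B/A_C)·exp[(E_C−E_B)/(RT)].
(E_C−E_B)/(RT) = (97.6−37.0)×10³/(8.314×597) = 60600/4963 = 12.21.
k_B/k_C = (4.78×10^10/7.53×10^15)·exp(12.21) = 6.348×10^-6 × 2.006×10^5 = 1.27.

1.27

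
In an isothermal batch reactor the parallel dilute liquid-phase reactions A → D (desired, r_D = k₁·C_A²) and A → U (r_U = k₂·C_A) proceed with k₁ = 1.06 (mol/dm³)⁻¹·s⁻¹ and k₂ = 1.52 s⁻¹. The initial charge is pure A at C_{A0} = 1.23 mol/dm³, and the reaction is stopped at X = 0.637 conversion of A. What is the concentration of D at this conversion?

C_A = C_{A0}(1−X) = 0.4465 mol/dm³.
Along a PFR/batch, dC_U/dC_A = −r_U/(r_D+r_U) = −k₂/(k₂+k₁·C_A).
Integrating from C_{A0} to C_A: C_U = (1.52/1.06)·ln[(1.52+1.06·1.23)/(1.52+1.06·0.446)] = 1.434·ln(2.824/1.993) = 0.4995 mol/dm³.
Then C_D = (C_{A0}−C_A) − C_U = 0.7835 − 0.4995 = 0.2841 mol/dm³.

0.284 mol/dm³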